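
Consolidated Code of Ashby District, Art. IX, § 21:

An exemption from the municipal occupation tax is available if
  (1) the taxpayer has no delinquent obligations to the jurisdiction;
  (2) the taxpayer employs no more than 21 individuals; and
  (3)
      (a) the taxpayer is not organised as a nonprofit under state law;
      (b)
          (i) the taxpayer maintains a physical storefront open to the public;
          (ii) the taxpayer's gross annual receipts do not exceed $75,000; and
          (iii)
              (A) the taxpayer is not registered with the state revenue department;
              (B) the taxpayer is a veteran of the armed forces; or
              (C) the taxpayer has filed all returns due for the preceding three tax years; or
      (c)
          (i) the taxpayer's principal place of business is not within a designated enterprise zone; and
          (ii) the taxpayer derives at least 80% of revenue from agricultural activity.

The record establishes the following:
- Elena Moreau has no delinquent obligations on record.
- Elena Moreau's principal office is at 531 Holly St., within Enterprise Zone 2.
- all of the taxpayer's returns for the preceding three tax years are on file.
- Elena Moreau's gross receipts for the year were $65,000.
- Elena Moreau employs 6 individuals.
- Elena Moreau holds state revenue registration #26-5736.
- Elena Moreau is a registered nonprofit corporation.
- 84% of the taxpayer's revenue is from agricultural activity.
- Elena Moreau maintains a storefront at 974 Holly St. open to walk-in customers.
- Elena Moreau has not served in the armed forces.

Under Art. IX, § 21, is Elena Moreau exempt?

(1) no delinquency — met.
(2) ≤ 21 employees — met.
(a) not (nonprofit) — fails.
(i) has storefront — holds.
(ii) receipts ≤ $75,000 — met.
(A) not (state-registered) — not met.
(B) veteran — fails.
(C) returns current — holds.
(iii): F OR F OR T → true.
So (b) is satisfied (T AND T AND T).
(i) not (in enterprise zone) — not met.
(ii) ≥80% agricultural — met.
(c) = F AND T = false.
(3): F OR T OR F → true.
So Overall is satisfied (T AND T AND T).

Yes — exempt.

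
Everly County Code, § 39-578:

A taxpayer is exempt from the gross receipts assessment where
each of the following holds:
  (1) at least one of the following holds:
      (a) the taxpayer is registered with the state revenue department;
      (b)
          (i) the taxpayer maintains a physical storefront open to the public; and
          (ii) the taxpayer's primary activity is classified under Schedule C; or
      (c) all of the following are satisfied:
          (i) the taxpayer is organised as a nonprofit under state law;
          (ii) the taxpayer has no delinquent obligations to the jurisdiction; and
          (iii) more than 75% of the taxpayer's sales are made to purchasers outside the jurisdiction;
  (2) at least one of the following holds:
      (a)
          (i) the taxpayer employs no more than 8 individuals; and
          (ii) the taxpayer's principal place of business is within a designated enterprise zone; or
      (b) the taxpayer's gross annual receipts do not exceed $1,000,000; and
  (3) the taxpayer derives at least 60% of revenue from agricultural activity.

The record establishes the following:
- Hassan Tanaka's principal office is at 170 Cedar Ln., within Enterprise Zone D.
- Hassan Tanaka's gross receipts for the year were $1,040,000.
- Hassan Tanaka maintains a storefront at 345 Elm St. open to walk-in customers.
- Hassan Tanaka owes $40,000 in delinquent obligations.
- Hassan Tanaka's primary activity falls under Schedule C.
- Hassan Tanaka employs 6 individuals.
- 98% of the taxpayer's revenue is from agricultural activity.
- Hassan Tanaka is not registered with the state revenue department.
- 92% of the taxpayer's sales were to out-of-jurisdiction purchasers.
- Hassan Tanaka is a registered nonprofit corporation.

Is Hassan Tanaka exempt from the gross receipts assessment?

(a) state-registered — fails.
(i) has storefront — holds.
(ii) Schedule C activity — met.
(b) = T AND T = true.
(i) nonprofit — met.
(ii) no delinquency — not satisfied.
(iii) >75% out-of-jur. sales — met.
So (c) is not satisfied (T AND F AND T).
So (1) is satisfied (F OR T OR F).
(i) ≤ 8 employees — holds.
(ii) in enterprise zone — satisfied.
(a) = T AND T = true.
(b) receipts ≤ $1,000,000 — not met.
So (2) is satisfied (T OR F).
(3) ≥60% agricultural — holds.
Overall = T AND T AND T = true.

Yes — exempt.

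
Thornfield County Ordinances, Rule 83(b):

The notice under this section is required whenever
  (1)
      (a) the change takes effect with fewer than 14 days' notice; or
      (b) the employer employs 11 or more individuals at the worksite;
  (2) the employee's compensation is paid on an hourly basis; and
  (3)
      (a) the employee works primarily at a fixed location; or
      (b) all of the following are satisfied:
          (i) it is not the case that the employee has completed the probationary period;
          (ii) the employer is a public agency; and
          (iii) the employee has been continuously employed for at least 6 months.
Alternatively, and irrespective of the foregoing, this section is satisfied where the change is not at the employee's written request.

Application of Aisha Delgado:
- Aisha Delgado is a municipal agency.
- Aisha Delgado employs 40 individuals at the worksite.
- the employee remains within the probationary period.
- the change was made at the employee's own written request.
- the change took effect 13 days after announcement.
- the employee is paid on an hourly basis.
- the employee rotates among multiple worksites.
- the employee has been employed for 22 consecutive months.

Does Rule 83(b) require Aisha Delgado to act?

Yes — required.

(a) < 14 days' notice — satisfied.
(b) ≥ 11 at site — satisfied.
So (1) is satisfied (T OR T).
(2) hourly-paid — met.
(a) fixed location — not satisfied.
(i) not (past probation) — met.
(ii) public agency — met.
(iii) tenure ≥ 6 mo. — satisfied.
So (b) is satisfied (T AND T AND T).
(3) = F OR T = true.
Overall: T AND T AND T → true.
Exception (not employee-requested) — not satisfied.
Result: main true OR exception false → true.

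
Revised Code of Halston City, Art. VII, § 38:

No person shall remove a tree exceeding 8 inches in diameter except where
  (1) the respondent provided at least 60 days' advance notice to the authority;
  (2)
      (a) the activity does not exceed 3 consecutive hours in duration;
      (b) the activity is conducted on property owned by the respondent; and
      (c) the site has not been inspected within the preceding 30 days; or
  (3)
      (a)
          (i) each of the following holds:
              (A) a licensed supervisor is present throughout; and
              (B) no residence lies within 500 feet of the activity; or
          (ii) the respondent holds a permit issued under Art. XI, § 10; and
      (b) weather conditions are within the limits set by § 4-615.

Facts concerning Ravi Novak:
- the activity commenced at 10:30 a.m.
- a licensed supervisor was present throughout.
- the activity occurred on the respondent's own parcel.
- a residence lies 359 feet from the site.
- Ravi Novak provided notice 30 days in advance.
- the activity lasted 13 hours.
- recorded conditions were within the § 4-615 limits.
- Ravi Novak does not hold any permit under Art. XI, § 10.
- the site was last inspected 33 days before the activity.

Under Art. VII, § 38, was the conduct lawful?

No — unlawful.

(1) ≥60 days' notice — fails.
(a) ≤ 3 hrs duration — not satisfied.
(b) own property — met.
(c) not (site inspected) — holds.
So (2) is not satisfied (F AND T AND T).
(A) supervisor present — satisfied.
(B) no residence in 500 ft — not met.
So (i) is not satisfied (T AND F).
(ii) holds permit — fails.
So (a) is not satisfied (F OR F).
(b) weather ok — satisfied.
(3): F AND T → false.
So Overall is not satisfied (F OR F OR F).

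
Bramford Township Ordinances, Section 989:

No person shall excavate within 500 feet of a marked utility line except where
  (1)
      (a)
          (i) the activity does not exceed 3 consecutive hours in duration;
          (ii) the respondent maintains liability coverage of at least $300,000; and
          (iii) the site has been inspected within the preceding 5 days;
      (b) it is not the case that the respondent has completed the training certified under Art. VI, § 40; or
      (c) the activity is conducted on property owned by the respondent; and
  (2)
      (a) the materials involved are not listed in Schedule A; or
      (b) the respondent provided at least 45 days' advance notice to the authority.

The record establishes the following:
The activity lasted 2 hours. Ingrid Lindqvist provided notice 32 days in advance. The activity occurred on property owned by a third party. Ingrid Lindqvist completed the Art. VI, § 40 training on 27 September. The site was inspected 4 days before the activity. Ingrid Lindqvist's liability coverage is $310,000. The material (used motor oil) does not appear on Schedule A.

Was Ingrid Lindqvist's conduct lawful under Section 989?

(i) ≤ 3 hrs duration — met.
(ii) coverage ≥ $300,000 — satisfied.
(iii) site inspected — holds.
So (a) is satisfied (T AND T AND T).
(b) not (training certified) — fails.
(c) own property — not satisfied.
(1) = T OR F OR F = true.
(a) not (Schedule A material) — met.
(b) ≥45 days' notice — fails.
(2): T OR F → true.
Overall = T AND T = true.

Yes — lawful.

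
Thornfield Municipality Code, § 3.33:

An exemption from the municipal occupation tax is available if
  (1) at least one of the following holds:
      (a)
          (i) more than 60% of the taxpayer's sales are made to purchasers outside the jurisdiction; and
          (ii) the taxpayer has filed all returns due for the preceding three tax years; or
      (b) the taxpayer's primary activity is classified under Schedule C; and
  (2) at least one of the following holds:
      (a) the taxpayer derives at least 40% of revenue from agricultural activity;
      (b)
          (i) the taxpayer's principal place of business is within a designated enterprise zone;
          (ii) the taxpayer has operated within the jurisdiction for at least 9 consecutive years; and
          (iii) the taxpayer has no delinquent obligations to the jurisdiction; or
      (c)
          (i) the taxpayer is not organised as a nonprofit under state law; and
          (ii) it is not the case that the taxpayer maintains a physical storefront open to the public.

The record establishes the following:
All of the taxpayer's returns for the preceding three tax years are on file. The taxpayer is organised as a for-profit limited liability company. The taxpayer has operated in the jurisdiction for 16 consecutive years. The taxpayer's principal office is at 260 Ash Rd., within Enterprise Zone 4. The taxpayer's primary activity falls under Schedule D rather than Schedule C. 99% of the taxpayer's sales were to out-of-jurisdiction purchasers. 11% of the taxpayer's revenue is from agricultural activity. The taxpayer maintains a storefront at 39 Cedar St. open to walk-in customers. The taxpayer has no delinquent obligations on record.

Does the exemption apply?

Yes — exempt.

(i) >60% out-of-jur. sales — met.
(ii) returns current — satisfied.
(a): T AND T → true.
(b) Schedule C activity — not satisfied.
(1) = T OR F = true.
(a) ≥40% agricultural — not satisfied.
(i) in enterprise zone — holds.
(ii) ≥ 9 yrs in jurisdiction — holds.
(iii) no delinquency — met.
So (b) is satisfied (T AND T AND T).
(i) not (nonprofit) — met.
(ii) not (has storefront) — not satisfied.
(c) = T AND F = false.
(2) = F OR T OR F = true.
So Overall is satisfied (T AND T).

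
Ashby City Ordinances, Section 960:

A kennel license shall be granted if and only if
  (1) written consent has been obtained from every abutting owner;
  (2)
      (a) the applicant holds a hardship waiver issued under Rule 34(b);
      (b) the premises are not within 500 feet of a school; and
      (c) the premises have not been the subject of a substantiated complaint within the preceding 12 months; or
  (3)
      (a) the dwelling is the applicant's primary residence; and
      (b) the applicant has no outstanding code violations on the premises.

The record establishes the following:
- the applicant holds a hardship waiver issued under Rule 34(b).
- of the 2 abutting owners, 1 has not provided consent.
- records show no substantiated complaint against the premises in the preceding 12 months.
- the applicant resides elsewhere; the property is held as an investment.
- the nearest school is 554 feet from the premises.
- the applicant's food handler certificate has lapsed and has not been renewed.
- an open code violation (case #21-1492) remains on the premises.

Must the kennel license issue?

(1) all abutters consent — not satisfied.
(a) hardship waiver — holds.
(b) ≥500 ft from school — holds.
(c) no complaint in 12 mo. — satisfied.
(2) = T AND T AND T = true.
(a) primary residence — fails.
(b) no code violations — not satisfied.
(3): F AND F → false.
Overall: F OR T OR F → true.

Yes — granted.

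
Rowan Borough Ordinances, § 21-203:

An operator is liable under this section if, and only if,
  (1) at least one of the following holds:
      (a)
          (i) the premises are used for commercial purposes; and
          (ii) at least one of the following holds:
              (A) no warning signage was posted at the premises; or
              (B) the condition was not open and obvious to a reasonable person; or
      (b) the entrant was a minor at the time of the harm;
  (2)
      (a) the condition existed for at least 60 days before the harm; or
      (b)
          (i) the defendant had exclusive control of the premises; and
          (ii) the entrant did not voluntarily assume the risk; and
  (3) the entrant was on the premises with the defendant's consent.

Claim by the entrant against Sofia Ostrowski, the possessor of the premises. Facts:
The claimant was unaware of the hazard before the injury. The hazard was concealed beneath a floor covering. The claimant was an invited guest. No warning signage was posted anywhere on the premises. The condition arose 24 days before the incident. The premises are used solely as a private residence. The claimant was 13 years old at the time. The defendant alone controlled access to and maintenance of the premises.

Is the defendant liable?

Yes — liable.

(i) commercial use — not satisfied.
(A) no signage posted — satisfied.
(B) not open/obvious — satisfied.
(ii) = T OR T = true.
(a) = F AND T = false.
(b) entrant a minor — met.
So (1) is satisfied (F OR T).
(a) condition ≥60 days old — not met.
(i) exclusive control — satisfied.
(ii) no assumed risk — satisfied.
(b): T AND T → true.
(2) = F OR T = true.
(3) consent to enter — met.
Overall = T AND T AND T = true.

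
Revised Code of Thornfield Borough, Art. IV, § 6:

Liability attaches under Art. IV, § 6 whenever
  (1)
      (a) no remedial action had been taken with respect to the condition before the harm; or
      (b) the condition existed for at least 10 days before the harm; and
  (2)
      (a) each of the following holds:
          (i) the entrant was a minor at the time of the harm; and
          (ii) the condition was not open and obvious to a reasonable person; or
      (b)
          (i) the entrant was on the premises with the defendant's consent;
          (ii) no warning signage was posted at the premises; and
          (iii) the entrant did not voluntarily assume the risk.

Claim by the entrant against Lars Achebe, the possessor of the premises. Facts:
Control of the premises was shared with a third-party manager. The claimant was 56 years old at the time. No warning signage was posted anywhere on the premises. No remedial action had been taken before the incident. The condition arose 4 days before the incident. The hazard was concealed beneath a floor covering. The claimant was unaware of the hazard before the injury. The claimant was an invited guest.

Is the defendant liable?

(a) no remedial action — holds.
(b) condition ≥10 days old — not met.
(1): T OR F → true.
(i) entrant a minor — not met.
(ii) not open/obvious — met.
(a): F AND T → false.
(i) consent to enter — satisfied.
(ii) no signage posted — satisfied.
(iii) no assumed risk — satisfied.
(b): T AND T AND T → true.
(2) = F OR T = true.
Overall = T AND T = true.

Yes — liable.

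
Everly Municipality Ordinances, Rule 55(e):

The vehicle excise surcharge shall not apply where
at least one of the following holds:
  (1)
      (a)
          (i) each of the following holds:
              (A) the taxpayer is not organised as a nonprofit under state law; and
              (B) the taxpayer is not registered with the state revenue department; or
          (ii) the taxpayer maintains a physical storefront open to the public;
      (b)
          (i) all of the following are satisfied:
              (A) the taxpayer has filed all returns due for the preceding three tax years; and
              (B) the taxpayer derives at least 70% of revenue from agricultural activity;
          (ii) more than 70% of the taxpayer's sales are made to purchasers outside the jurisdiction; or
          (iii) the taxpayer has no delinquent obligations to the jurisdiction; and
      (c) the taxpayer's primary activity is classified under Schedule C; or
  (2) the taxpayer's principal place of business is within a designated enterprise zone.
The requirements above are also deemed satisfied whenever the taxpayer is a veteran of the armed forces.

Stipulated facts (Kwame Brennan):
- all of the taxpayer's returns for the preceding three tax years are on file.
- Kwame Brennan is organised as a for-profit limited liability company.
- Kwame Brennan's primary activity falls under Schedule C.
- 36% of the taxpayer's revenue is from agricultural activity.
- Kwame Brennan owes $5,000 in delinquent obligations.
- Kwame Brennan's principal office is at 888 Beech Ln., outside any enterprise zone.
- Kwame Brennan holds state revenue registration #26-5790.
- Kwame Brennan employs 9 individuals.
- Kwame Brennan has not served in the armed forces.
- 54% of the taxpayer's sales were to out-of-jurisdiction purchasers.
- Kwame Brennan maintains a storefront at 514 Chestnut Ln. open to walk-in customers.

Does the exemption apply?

(A) not (nonprofit) — satisfied.
(B) not (state-registered) — not met.
(i): T AND F → false.
(ii) has storefront — met.
(a): F OR T → true.
(A) returns current — met.
(B) ≥70% agricultural — fails.
(i) = T AND F = false.
(ii) >70% out-of-jur. sales — not satisfied.
(iii) no delinquency — fails.
So (b) is not satisfied (F OR F OR F).
(c) Schedule C activity — holds.
(1) = T AND F AND T = false.
(2) in enterprise zone — fails.
Overall = F OR F = false.
Exception (veteran) — not satisfied.
Result: main false OR exception false → false.

No — not exempt.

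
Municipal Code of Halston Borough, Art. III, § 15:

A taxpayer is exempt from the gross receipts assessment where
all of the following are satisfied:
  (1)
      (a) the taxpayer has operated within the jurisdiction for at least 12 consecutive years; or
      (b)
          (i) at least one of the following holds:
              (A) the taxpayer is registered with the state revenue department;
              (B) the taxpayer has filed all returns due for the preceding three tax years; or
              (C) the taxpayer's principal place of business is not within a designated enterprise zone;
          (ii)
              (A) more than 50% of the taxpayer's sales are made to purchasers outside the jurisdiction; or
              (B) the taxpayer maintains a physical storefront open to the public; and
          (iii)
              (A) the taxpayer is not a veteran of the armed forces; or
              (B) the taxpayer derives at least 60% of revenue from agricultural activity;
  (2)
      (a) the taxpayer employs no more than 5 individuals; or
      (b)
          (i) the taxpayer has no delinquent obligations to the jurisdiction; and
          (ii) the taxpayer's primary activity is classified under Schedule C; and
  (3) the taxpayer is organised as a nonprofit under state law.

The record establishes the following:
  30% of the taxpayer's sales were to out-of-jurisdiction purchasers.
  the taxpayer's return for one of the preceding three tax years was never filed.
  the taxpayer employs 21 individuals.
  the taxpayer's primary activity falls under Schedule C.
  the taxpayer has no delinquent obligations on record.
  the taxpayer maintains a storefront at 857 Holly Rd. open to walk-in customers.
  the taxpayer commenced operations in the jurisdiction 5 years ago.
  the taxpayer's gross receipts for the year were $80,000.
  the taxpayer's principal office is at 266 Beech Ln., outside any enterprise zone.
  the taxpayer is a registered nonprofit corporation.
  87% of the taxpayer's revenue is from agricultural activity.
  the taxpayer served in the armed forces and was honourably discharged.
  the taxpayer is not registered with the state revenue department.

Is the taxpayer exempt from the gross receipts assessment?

Yes — exempt.

(a) ≥ 12 yrs in jurisdiction — not satisfied.
(A) state-registered — not satisfied.
(B) returns current — fails.
(C) not (in enterprise zone) — holds.
(i) = F OR F OR T = true.
(A) >50% out-of-jur. sales — not satisfied.
(B) has storefront — met.
(ii) = F OR T = true.
(A) not (veteran) — not satisfied.
(B) ≥60% agricultural — satisfied.
(iii): F OR T → true.
So (b) is satisfied (T AND T AND T).
(1): F OR T → true.
(a) ≤ 5 employees — not met.
(i) no delinquency — holds.
(ii) Schedule C activity — met.
So (b) is satisfied (T AND T).
So (2) is satisfied (F OR T).
(3) nonprofit — satisfied.
Overall = T AND T AND T = true.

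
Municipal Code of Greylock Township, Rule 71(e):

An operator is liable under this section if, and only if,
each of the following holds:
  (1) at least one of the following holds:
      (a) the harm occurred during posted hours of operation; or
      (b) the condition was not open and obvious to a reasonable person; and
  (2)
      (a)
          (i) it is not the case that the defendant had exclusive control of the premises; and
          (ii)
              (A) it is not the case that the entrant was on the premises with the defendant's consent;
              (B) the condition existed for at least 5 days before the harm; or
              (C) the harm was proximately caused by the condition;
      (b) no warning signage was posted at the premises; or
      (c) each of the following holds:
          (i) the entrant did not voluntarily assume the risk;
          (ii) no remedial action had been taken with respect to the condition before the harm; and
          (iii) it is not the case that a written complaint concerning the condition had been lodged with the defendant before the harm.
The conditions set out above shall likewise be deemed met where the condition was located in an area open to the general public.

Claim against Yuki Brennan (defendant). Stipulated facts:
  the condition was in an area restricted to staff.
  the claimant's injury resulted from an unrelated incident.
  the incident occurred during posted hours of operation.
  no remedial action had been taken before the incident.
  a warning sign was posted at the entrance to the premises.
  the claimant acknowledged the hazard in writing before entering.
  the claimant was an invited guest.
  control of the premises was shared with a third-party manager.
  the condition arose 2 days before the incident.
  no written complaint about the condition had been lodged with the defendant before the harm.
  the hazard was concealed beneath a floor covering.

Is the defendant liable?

No — not liable.

(a) during posted hours — met.
(b) not open/obvious — met.
So (1) is satisfied (T OR T).
(i) not (exclusive control) — satisfied.
(A) not (consent to enter) — not met.
(B) condition ≥5 days old — fails.
(C) proximate cause — not met.
So (ii) is not satisfied (F OR F OR F).
(a) = T AND F = false.
(b) no signage posted — not satisfied.
(i) no assumed risk — not met.
(ii) no remedial action — holds.
(iii) not (complaint lodged) — satisfied.
So (c) is not satisfied (F AND T AND T).
So (2) is not satisfied (F OR F OR F).
Overall = T AND F = false.
Exception (public area) — not satisfied.
Result: main false OR exception false → false.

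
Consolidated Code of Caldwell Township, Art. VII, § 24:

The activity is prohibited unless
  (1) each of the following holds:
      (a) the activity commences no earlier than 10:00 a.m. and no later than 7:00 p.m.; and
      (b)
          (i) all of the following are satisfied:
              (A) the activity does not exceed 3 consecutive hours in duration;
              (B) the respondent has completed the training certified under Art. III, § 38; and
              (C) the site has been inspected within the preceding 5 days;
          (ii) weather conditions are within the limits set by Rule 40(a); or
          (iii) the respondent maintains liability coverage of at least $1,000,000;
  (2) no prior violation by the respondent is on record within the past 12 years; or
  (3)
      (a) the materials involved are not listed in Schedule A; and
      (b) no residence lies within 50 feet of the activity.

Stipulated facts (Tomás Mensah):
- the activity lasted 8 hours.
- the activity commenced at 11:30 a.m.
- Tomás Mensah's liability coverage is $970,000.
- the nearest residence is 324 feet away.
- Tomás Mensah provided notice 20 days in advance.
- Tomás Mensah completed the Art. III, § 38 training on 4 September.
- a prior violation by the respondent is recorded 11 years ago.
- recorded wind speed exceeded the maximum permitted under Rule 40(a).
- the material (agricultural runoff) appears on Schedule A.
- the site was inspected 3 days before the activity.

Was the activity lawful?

(a) start within hours — satisfied.
(A) ≤ 3 hrs duration — fails.
(B) training certified — met.
(C) site inspected — met.
(i): F AND T AND T → false.
(ii) weather ok — not satisfied.
(iii) coverage ≥ $1,000,000 — fails.
(b): F OR F OR F → false.
So (1) is not satisfied (T AND F).
(2) no prior violation — fails.
(a) not (Schedule A material) — fails.
(b) no residence in 50 ft — holds.
(3): F AND T → false.
Overall = F OR F OR F = false.

No — unlawful.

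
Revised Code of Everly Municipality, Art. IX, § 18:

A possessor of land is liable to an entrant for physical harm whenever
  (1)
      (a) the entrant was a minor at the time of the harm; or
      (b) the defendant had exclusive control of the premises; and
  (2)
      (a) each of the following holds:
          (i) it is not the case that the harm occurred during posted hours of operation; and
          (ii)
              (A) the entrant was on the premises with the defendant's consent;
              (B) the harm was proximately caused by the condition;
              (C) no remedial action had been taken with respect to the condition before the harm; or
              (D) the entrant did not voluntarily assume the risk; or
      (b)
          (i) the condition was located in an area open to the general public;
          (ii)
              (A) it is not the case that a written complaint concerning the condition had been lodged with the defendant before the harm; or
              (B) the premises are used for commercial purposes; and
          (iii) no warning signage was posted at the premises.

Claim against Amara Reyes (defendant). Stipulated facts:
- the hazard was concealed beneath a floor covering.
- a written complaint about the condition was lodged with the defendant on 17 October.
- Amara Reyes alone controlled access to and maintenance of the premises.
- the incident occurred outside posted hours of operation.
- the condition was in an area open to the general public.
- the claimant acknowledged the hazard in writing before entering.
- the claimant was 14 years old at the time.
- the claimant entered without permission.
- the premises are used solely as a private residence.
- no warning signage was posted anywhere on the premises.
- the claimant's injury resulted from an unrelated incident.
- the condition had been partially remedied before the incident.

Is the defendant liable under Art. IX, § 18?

(a) entrant a minor — satisfied.
(b) exclusive control — holds.
(1): T OR T → true.
(i) not (during posted hours) — holds.
(A) consent to enter — fails.
(B) proximate cause — not met.
(C) no remedial action — not satisfied.
(D) no assumed risk — not met.
(ii): F OR F OR F OR F → false.
So (a) is not satisfied (T AND F).
(i) public area — met.
(A) not (complaint lodged) — not satisfied.
(B) commercial use — fails.
(ii) = F OR F = false.
(iii) no signage posted — holds.
So (b) is not satisfied (T AND F AND T).
So (2) is not satisfied (F OR F).
Overall = T AND F = false.

No — not liable.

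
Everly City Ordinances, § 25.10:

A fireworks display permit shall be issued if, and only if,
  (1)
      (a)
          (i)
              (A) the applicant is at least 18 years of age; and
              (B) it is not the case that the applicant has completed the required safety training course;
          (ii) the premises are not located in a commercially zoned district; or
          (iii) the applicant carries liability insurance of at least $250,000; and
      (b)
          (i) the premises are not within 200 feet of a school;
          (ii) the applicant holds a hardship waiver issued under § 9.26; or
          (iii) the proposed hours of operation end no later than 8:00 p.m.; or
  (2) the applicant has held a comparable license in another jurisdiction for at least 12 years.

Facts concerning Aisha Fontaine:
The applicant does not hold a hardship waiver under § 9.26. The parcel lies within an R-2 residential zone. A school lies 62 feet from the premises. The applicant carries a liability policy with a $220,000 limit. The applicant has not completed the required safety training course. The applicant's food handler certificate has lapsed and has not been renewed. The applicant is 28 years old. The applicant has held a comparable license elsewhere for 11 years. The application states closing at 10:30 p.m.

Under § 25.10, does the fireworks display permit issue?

(A) age ≥ 18 — satisfied.
(B) not (safety training) — holds.
(i): T AND T → true.
(ii) not (commercially zoned) — met.
(iii) insurance ≥ $250,000 — fails.
(a) = T OR T OR F = true.
(i) ≥200 ft from school — not met.
(ii) hardship waiver — not satisfied.
(iii) closes by 8 p.m. — not satisfied.
So (b) is not satisfied (F OR F OR F).
(1): T AND F → false.
(2) prior license ≥ 12 yr — not satisfied.
Overall = F OR F = false.

No — denied.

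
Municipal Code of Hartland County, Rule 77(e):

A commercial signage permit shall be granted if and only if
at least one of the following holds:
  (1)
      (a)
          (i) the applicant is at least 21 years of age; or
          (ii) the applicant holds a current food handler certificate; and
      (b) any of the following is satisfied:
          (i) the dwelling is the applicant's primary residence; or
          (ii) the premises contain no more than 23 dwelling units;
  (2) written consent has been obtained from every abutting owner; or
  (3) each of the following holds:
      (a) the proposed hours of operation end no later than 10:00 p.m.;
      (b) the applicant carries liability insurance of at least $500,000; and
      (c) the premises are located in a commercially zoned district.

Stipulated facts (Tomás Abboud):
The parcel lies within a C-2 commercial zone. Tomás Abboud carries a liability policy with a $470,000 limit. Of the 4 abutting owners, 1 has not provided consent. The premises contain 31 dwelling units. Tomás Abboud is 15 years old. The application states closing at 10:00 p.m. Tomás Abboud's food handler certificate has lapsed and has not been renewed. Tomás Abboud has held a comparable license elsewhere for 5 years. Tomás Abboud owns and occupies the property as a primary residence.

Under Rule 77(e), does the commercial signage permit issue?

No — denied.

(i) age ≥ 21 — not satisfied.
(ii) food handler cert. — not satisfied.
(a): F OR F → false.
(i) primary residence — satisfied.
(ii) ≤ 23 units — not satisfied.
(b): T OR F → true.
So (1) is not satisfied (F AND T).
(2) all abutters consent — not satisfied.
(a) closes by 10 p.m. — satisfied.
(b) insurance ≥ $500,000 — not met.
(c) commercially zoned — met.
So (3) is not satisfied (T AND F AND T).
Overall: F OR F OR F → false.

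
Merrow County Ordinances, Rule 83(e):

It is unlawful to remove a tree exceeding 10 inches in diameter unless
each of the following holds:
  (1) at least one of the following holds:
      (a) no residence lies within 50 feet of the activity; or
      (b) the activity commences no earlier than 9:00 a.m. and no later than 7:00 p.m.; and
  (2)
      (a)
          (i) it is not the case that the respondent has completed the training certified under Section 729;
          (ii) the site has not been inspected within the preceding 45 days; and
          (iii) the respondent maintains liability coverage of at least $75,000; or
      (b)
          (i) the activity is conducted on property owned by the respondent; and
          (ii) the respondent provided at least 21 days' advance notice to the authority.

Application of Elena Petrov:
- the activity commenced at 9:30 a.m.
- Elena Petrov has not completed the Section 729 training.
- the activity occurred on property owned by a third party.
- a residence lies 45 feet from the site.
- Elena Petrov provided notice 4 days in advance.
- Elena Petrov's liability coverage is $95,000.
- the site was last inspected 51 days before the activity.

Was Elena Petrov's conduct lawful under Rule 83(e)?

Yes — lawful.

(a) no residence in 50 ft — fails.
(b) start within hours — holds.
So (1) is satisfied (F OR T).
(i) not (training certified) — satisfied.
(ii) not (site inspected) — satisfied.
(iii) coverage ≥ $75,000 — satisfied.
(a): T AND T AND T → true.
(i) own property — not satisfied.
(ii) ≥21 days' notice — not met.
So (b) is not satisfied (F AND F).
(2): T OR F → true.
So Overall is satisfied (T AND T).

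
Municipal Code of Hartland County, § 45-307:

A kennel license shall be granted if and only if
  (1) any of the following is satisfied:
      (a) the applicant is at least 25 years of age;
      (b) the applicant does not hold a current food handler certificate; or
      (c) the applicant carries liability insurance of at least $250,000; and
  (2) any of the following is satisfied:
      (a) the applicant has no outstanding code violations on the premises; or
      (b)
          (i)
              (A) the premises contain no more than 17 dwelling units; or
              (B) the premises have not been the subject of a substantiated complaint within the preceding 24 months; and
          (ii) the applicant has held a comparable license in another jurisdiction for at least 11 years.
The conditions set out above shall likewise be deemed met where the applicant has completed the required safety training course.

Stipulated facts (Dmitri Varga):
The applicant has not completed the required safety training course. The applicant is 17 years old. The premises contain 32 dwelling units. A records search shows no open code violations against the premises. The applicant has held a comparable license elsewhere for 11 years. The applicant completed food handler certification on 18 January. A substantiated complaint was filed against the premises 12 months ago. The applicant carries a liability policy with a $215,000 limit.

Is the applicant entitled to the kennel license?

(a) age ≥ 25 — not met.
(b) not (food handler cert.) — fails.
(c) insurance ≥ $250,000 — not satisfied.
(1): F OR F OR F → false.
(a) no code violations — satisfied.
(A) ≤ 17 units — not satisfied.
(B) no complaint in 24 mo. — fails.
(i) = F OR F = false.
(ii) prior license ≥ 11 yr — met.
(b): F AND T → false.
So (2) is satisfied (T OR F).
Overall = F AND T = false.
Exception (safety training) — not satisfied.
Result: main false OR exception false → false.

No — denied.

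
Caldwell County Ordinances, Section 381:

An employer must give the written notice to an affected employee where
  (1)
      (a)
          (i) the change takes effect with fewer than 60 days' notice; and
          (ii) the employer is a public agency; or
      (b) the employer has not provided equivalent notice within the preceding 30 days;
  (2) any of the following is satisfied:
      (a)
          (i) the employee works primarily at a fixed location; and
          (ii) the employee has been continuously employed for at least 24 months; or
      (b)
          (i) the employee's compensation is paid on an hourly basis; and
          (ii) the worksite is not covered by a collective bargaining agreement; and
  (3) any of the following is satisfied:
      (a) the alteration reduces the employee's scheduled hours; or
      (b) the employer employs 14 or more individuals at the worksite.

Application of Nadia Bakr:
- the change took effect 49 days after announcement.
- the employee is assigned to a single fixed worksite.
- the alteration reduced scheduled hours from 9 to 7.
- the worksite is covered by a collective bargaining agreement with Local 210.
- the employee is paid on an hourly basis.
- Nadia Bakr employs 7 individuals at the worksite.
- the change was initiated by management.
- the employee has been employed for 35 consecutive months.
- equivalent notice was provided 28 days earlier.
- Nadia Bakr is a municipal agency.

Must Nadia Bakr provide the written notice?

(i) < 60 days' notice — holds.
(ii) public agency — satisfied.
(a) = T AND T = true.
(b) no recent notice — fails.
So (1) is satisfied (T OR F).
(i) fixed location — satisfied.
(ii) tenure ≥ 24 mo. — satisfied.
(a) = T AND T = true.
(i) hourly-paid — satisfied.
(ii) no CBA — fails.
(b) = T AND F = false.
(2): T OR F → true.
(a) hours reduced — met.
(b) ≥ 14 at site — not met.
(3) = T OR F = true.
Overall = T AND T AND T = true.

Yes — required.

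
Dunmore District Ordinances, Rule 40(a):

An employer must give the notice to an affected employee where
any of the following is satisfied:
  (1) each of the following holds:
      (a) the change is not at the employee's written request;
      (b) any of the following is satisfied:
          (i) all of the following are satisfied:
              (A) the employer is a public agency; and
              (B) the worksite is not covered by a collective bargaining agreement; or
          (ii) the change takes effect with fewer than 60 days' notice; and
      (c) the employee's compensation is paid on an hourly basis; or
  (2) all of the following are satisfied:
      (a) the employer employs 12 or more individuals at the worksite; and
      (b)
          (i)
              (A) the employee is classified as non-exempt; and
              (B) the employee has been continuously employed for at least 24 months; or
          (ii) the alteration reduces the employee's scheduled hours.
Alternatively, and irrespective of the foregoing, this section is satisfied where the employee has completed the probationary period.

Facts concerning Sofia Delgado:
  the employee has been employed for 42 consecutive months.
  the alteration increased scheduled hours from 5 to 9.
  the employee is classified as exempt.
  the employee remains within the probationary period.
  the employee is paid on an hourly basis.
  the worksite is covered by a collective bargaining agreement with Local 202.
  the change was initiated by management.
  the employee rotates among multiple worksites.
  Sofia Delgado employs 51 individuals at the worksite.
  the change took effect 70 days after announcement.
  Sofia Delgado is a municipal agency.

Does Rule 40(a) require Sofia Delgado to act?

(a) not employee-requested — satisfied.
(A) public agency — met.
(B) no CBA — not met.
(i): T AND F → false.
(ii) < 60 days' notice — fails.
So (b) is not satisfied (F OR F).
(c) hourly-paid — holds.
(1): T AND F AND T → false.
(a) ≥ 12 at site — holds.
(A) non-exempt — fails.
(B) tenure ≥ 24 mo. — met.
(i) = F AND T = false.
(ii) hours reduced — fails.
(b) = F OR F = false.
(2): T AND F → false.
So Overall is not satisfied (F OR F).
Exception (past probation) — not satisfied.
Result: main false OR exception false → false.

No — not required.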